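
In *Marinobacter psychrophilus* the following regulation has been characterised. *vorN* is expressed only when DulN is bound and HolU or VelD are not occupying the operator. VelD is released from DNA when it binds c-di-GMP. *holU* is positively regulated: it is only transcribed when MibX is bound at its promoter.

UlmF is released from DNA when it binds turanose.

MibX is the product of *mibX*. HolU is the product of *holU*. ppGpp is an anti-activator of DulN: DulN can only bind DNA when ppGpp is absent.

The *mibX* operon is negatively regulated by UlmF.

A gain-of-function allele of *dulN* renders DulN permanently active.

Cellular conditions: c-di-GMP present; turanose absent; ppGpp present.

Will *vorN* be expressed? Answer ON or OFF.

Turanose is absent, so UlmF is active.
With repressor UlmF bound, *mibX* is not transcribed.
So MibX is not produced.
Required activator MibX is absent, so *holU* is not transcribed.
So HolU is not produced.
c-di-GMP is present, so VelD is inactive.
DulN is constitutively active in this strain.
No repressor is bound and DulN is active, so *vorN* is transcribed.

ON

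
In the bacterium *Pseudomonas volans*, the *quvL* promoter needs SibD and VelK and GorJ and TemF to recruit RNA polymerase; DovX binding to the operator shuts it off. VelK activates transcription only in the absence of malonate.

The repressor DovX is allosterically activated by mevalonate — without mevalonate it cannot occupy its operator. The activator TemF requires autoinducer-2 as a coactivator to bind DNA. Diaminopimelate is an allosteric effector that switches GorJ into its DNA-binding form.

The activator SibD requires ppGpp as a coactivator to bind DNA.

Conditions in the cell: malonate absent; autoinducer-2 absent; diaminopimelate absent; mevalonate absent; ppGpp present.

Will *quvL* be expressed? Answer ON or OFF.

OFF

ppGpp is present, so SibD is active.
Malonate is absent, so VelK is active.
Diaminopimelate is absent, so GorJ is inactive.
Autoinducer-2 is absent, so TemF is inactive.
Mevalonate is absent, so DovX is inactive.
Required activator GorJ is absent, so *quvL* is not transcribed.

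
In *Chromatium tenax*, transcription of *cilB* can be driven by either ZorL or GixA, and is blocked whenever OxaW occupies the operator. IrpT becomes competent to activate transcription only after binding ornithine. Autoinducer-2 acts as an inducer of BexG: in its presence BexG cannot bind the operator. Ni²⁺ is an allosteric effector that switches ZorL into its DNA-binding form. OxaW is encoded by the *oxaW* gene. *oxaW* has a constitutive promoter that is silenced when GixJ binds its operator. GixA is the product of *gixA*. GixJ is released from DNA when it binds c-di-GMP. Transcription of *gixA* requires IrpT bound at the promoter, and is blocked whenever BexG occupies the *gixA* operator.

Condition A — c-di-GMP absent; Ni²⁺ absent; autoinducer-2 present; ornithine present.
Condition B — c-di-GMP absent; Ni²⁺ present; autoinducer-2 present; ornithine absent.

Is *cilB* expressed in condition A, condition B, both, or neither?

both

Condition A:
c-di-GMP is absent, so GixJ is active.
With repressor GixJ bound, *oxaW* is not transcribed.
So OxaW is not produced.
Ni²⁺ is absent, so ZorL is inactive.
Autoinducer-2 is present, so BexG is inactive.
Ornithine is present, so IrpT is active.
No repressor is bound and IrpT is active, so *gixA* is transcribed.
So GixA is produced and active.
Activator GixA is present, so *cilB* is transcribed.
→ *cilB* is ON in A.
Condition B:
c-di-GMP is absent, so GixJ is active.
With repressor GixJ bound, *oxaW* is not transcribed.
So OxaW is not produced.
Ni²⁺ is present, so ZorL is active.
Autoinducer-2 is present, so BexG is inactive.
Ornithine is absent, so IrpT is inactive.
Required activator IrpT is absent, so *gixA* is not transcribed.
So GixA is not produced.
Activator ZorL is present, so *cilB* is transcribed.
→ *cilB* is ON in B.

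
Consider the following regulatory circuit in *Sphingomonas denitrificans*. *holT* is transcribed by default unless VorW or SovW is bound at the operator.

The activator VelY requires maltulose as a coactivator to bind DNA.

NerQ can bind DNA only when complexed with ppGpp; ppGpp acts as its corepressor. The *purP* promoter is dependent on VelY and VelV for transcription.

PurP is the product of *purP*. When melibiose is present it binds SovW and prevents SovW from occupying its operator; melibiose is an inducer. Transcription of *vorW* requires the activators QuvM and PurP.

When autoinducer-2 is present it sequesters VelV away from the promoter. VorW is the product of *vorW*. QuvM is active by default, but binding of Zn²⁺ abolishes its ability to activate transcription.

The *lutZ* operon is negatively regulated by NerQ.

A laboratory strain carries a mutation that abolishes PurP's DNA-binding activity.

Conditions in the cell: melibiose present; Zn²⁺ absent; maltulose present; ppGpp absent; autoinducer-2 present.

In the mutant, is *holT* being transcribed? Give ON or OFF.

ON

Zn²⁺ is absent, so QuvM is active.
PurP is non-functional in this strain, so it has no effect.
Required activator PurP is absent, so *vorW* is not transcribed.
So VorW is not produced.
Melibiose is present, so SovW is inactive.
With no repressor bound, *holT* is transcribed.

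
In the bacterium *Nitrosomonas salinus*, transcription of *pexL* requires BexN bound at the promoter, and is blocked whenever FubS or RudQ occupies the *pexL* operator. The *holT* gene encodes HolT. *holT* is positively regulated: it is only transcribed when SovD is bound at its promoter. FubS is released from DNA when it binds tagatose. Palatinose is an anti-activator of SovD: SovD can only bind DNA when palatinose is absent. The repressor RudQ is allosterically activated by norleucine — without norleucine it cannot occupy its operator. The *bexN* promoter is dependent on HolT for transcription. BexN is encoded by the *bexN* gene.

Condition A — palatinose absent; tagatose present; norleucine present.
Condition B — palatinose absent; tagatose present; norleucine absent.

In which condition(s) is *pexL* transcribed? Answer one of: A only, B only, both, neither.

Condition A:
Palatinose is absent, so SovD is active.
No repressor is bound and SovD is active, so *holT* is transcribed.
So HolT is produced and active.
No repressor is bound and HolT is active, so *bexN* is transcribed.
So BexN is produced and active.
Tagatose is present, so FubS is inactive.
Norleucine is present, so RudQ is active.
With repressor RudQ bound, *pexL* is not transcribed.
→ *pexL* is OFF in A.
Condition B:
Palatinose is absent, so SovD is active.
No repressor is bound and SovD is active, so *holT* is transcribed.
So HolT is produced and active.
No repressor is bound and HolT is active, so *bexN* is transcribed.
So BexN is produced and active.
Tagatose is present, so FubS is inactive.
Norleucine is absent, so RudQ is inactive.
No repressor is bound and BexN is active, so *pexL* is transcribed.
→ *pexL* is ON in B.

B only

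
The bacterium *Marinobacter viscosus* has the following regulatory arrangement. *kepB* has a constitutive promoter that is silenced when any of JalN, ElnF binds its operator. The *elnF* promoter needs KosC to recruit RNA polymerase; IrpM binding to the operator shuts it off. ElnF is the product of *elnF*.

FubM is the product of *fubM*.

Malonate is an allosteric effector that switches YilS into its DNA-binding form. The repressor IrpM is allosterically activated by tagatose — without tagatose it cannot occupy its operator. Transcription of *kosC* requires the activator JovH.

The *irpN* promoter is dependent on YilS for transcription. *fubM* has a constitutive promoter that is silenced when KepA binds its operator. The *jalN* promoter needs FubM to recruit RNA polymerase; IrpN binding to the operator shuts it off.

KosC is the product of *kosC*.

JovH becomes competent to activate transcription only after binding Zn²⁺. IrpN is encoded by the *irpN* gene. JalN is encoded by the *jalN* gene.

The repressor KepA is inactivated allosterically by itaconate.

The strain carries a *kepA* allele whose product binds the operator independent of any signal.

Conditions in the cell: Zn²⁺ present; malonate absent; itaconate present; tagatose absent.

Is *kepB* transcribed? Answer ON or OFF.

OFF

Malonate is absent, so YilS is inactive.
Required activator YilS is absent, so *irpN* is not transcribed.
So IrpN is not produced.
KepA is constitutively active in this strain.
With repressor KepA bound, *fubM* is not transcribed.
So FubM is not produced.
Required activator FubM is absent, so *jalN* is not transcribed.
So JalN is not produced.
Tagatose is absent, so IrpM is inactive.
Zn²⁺ is present, so JovH is active.
No repressor is bound and JovH is active, so *kosC* is transcribed.
So KosC is produced and active.
No repressor is bound and KosC is active, so *elnF* is transcribed.
So ElnF is produced and active.
With repressor ElnF bound, *kepB* is not transcribed.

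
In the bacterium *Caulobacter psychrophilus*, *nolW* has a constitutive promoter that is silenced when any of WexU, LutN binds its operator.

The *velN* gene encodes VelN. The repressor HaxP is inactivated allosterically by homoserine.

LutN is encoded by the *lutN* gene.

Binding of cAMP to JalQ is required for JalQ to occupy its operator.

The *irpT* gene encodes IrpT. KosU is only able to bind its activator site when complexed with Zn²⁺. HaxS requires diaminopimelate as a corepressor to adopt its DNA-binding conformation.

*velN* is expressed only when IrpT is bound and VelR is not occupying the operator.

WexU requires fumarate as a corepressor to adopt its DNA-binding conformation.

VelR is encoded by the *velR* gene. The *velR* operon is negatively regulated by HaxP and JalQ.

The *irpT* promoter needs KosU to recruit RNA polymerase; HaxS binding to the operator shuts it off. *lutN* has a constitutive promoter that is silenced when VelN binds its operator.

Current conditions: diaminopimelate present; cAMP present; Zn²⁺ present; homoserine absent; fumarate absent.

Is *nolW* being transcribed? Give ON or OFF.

OFF

Fumarate is absent, so WexU is inactive.
Homoserine is absent, so HaxP is active.
cAMP is present, so JalQ is active.
With repressor HaxP bound, *velR* is not transcribed.
So VelR is not produced.
Diaminopimelate is present, so HaxS is active.
Zn²⁺ is present, so KosU is active.
With repressor HaxS bound, *irpT* is not transcribed.
So IrpT is not produced.
Required activator IrpT is absent, so *velN* is not transcribed.
So VelN is not produced.
With no repressor bound, *lutN* is transcribed.
So LutN is produced and active.
With repressor LutN bound, *nolW* is not transcribed.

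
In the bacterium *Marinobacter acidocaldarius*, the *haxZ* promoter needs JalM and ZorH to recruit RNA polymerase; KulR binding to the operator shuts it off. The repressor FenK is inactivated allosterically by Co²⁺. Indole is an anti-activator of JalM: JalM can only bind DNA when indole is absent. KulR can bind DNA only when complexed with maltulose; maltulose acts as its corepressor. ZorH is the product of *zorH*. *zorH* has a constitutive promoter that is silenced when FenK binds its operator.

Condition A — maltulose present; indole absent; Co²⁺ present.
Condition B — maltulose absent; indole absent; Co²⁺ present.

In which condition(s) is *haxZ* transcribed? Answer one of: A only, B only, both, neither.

B only

Condition A:
Maltulose is present, so KulR is active.
Indole is absent, so JalM is active.
Co²⁺ is present, so FenK is inactive.
With no repressor bound, *zorH* is transcribed.
So ZorH is produced and active.
With repressor KulR bound, *haxZ* is not transcribed.
→ *haxZ* is OFF in A.
Condition B:
Maltulose is absent, so KulR is inactive.
Indole is absent, so JalM is active.
Co²⁺ is present, so FenK is inactive.
With no repressor bound, *zorH* is transcribed.
So ZorH is produced and active.
No repressor is bound and JalM and ZorH are active, so *haxZ* is transcribed.
→ *haxZ* is ON in B.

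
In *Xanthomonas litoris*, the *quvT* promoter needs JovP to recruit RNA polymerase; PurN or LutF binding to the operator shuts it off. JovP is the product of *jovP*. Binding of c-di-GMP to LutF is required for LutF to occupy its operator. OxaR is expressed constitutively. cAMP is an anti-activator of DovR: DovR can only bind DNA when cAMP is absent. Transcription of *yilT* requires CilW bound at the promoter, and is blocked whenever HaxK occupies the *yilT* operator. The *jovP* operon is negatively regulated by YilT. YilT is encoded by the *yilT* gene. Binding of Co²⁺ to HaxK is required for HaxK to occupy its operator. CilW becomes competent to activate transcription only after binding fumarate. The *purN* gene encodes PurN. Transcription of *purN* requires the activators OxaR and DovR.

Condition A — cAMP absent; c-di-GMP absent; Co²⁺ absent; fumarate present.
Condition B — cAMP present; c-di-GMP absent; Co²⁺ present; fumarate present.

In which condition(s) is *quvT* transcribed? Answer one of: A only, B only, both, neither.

Condition A:
OxaR is produced constitutively and is active.
cAMP is absent, so DovR is active.
No repressor is bound and OxaR and DovR are active, so *purN* is transcribed.
So PurN is produced and active.
c-di-GMP is absent, so LutF is inactive.
Co²⁺ is absent, so HaxK is inactive.
Fumarate is present, so CilW is active.
No repressor is bound and CilW is active, so *yilT* is transcribed.
So YilT is produced and active.
With repressor YilT bound, *jovP* is not transcribed.
So JovP is not produced.
With repressor PurN bound, *quvT* is not transcribed.
→ *quvT* is OFF in A.
Condition B:
OxaR is produced constitutively and is active.
cAMP is present, so DovR is inactive.
Required activator DovR is absent, so *purN* is not transcribed.
So PurN is not produced.
c-di-GMP is absent, so LutF is inactive.
Co²⁺ is present, so HaxK is active.
Fumarate is present, so CilW is active.
With repressor HaxK bound, *yilT* is not transcribed.
So YilT is not produced.
With no repressor bound, *jovP* is transcribed.
So JovP is produced and active.
No repressor is bound and JovP is active, so *quvT* is transcribed.
→ *quvT* is ON in B.

B only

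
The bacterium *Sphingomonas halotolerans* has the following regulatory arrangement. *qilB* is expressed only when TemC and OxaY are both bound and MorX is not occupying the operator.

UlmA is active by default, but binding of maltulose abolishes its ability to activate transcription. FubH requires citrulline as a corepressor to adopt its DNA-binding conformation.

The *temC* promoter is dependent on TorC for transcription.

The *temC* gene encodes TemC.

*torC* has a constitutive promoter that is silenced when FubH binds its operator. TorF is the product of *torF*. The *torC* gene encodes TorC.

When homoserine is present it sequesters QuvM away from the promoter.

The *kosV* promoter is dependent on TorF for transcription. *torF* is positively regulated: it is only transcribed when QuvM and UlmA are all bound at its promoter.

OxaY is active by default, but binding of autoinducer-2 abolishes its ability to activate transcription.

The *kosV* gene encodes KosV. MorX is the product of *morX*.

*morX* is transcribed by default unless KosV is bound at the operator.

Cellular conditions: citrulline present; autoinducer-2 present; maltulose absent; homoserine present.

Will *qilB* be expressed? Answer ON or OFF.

Homoserine is present, so QuvM is inactive.
Maltulose is absent, so UlmA is active.
Required activator QuvM is absent, so *torF* is not transcribed.
So TorF is not produced.
Required activator TorF is absent, so *kosV* is not transcribed.
So KosV is not produced.
With no repressor bound, *morX* is transcribed.
So MorX is produced and active.
Citrulline is present, so FubH is active.
With repressor FubH bound, *torC* is not transcribed.
So TorC is not produced.
Required activator TorC is absent, so *temC* is not transcribed.
So TemC is not produced.
Autoinducer-2 is present, so OxaY is inactive.
With repressor MorX bound, *qilB* is not transcribed.

OFF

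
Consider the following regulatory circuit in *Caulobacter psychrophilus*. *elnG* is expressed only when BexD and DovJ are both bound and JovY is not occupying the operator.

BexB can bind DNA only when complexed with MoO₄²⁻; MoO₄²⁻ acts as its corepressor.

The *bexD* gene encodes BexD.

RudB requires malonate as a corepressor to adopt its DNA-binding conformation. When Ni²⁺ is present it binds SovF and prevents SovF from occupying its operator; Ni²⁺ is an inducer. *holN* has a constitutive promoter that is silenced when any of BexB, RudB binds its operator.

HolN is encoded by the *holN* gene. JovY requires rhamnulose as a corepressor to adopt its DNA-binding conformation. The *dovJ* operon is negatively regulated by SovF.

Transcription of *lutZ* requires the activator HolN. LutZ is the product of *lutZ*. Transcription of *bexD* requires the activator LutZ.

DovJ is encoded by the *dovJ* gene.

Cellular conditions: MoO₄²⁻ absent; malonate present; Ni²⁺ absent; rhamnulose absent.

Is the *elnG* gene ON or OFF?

MoO₄²⁻ is absent, so BexB is inactive.
Malonate is present, so RudB is active.
With repressor RudB bound, *holN* is not transcribed.
So HolN is not produced.
Required activator HolN is absent, so *lutZ* is not transcribed.
So LutZ is not produced.
Required activator LutZ is absent, so *bexD* is not transcribed.
So BexD is not produced.
Rhamnulose is absent, so JovY is inactive.
Ni²⁺ is absent, so SovF is active.
With repressor SovF bound, *dovJ* is not transcribed.
So DovJ is not produced.
Required activator BexD is absent, so *elnG* is not transcribed.

OFF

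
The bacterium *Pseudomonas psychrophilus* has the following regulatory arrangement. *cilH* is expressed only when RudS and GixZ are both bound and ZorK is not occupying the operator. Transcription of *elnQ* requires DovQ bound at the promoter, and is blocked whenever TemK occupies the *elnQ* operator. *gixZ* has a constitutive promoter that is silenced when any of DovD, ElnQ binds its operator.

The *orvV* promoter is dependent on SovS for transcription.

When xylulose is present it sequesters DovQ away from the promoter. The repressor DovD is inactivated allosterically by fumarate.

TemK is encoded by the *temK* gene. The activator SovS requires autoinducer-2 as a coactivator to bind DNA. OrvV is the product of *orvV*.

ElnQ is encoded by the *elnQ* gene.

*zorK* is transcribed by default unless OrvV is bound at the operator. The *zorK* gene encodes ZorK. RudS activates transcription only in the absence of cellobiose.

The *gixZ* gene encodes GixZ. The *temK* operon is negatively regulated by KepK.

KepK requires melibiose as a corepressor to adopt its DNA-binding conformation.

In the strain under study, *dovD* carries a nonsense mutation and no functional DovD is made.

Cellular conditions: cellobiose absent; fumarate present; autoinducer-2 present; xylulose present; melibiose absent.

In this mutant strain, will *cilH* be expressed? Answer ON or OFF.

Cellobiose is absent, so RudS is active.
Autoinducer-2 is present, so SovS is active.
No repressor is bound and SovS is active, so *orvV* is transcribed.
So OrvV is produced and active.
With repressor OrvV bound, *zorK* is not transcribed.
So ZorK is not produced.
DovD is non-functional in this strain, so it has no effect.
Melibiose is absent, so KepK is inactive.
With no repressor bound, *temK* is transcribed.
So TemK is produced and active.
Xylulose is present, so DovQ is inactive.
With repressor TemK bound, *elnQ* is not transcribed.
So ElnQ is not produced.
With no repressor bound, *gixZ* is transcribed.
So GixZ is produced and active.
No repressor is bound and RudS and GixZ are active, so *cilH* is transcribed.

ON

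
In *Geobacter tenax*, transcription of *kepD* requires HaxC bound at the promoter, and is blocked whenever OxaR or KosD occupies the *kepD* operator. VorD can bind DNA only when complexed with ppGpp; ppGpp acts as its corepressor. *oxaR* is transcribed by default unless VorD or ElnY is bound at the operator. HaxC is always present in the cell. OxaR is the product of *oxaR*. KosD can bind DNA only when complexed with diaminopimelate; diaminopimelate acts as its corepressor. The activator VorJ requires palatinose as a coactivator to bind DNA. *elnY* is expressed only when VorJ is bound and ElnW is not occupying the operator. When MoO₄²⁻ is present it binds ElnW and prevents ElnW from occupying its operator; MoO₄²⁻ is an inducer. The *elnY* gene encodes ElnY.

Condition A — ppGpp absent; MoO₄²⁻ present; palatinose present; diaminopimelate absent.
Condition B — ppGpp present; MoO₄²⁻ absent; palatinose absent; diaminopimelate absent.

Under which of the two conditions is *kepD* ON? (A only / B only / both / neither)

both

Condition A:
ppGpp is absent, so VorD is inactive.
MoO₄²⁻ is present, so ElnW is inactive.
Palatinose is present, so VorJ is active.
No repressor is bound and VorJ is active, so *elnY* is transcribed.
So ElnY is produced and active.
With repressor ElnY bound, *oxaR* is not transcribed.
So OxaR is not produced.
Diaminopimelate is absent, so KosD is inactive.
HaxC is produced constitutively and is active.
No repressor is bound and HaxC is active, so *kepD* is transcribed.
→ *kepD* is ON in A.
Condition B:
ppGpp is present, so VorD is active.
MoO₄²⁻ is absent, so ElnW is active.
Palatinose is absent, so VorJ is inactive.
With repressor ElnW bound, *elnY* is not transcribed.
So ElnY is not produced.
With repressor VorD bound, *oxaR* is not transcribed.
So OxaR is not produced.
Diaminopimelate is absent, so KosD is inactive.
HaxC is produced constitutively and is active.
No repressor is bound and HaxC is active, so *kepD* is transcribed.
→ *kepD* is ON in B.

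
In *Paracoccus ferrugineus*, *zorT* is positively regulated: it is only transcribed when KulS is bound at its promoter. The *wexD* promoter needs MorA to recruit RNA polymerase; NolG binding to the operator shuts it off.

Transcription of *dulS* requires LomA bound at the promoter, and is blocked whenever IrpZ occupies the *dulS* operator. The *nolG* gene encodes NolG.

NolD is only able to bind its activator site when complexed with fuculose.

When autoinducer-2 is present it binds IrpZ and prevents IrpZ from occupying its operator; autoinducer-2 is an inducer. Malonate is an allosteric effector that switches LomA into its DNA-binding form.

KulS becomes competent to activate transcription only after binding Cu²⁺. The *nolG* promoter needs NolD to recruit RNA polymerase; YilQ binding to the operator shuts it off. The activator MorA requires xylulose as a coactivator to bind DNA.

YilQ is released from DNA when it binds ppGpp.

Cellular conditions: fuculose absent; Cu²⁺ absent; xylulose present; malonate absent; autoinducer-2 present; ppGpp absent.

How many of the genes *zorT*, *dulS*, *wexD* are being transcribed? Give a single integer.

Cu²⁺ is absent, so KulS is inactive.
Required activator KulS is absent, so *zorT* is not transcribed.
→ *zorT* is OFF.
Malonate is absent, so LomA is inactive.
Autoinducer-2 is present, so IrpZ is inactive.
Required activator LomA is absent, so *dulS* is not transcribed.
→ *dulS* is OFF.
Xylulose is present, so MorA is active.
ppGpp is absent, so YilQ is active.
Fuculose is absent, so NolD is inactive.
With repressor YilQ bound, *nolG* is not transcribed.
So NolG is not produced.
No repressor is bound and MorA is active, so *wexD* is transcribed.
→ *wexD* is ON.
1 of the 3 genes is transcribed.

1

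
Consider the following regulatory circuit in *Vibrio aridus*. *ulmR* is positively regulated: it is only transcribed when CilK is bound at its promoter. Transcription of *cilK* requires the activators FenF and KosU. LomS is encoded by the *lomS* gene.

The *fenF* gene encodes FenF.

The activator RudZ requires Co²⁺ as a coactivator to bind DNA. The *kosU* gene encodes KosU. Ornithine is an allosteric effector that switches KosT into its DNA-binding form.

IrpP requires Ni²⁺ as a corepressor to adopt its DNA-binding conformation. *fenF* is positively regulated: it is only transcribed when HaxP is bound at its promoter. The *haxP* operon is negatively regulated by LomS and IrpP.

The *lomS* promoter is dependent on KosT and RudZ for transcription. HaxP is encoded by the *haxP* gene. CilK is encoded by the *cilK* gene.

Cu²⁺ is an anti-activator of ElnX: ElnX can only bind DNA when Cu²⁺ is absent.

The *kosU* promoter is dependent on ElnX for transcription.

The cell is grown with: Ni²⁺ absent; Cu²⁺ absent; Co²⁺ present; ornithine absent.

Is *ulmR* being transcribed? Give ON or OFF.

ON

Ornithine is absent, so KosT is inactive.
Co²⁺ is present, so RudZ is active.
Required activator KosT is absent, so *lomS* is not transcribed.
So LomS is not produced.
Ni²⁺ is absent, so IrpP is inactive.
With no repressor bound, *haxP* is transcribed.
So HaxP is produced and active.
No repressor is bound and HaxP is active, so *fenF* is transcribed.
So FenF is produced and active.
Cu²⁺ is absent, so ElnX is active.
No repressor is bound and ElnX is active, so *kosU* is transcribed.
So KosU is produced and active.
No repressor is bound and FenF and KosU are active, so *cilK* is transcribed.
So CilK is produced and active.
No repressor is bound and CilK is active, so *ulmR* is transcribed.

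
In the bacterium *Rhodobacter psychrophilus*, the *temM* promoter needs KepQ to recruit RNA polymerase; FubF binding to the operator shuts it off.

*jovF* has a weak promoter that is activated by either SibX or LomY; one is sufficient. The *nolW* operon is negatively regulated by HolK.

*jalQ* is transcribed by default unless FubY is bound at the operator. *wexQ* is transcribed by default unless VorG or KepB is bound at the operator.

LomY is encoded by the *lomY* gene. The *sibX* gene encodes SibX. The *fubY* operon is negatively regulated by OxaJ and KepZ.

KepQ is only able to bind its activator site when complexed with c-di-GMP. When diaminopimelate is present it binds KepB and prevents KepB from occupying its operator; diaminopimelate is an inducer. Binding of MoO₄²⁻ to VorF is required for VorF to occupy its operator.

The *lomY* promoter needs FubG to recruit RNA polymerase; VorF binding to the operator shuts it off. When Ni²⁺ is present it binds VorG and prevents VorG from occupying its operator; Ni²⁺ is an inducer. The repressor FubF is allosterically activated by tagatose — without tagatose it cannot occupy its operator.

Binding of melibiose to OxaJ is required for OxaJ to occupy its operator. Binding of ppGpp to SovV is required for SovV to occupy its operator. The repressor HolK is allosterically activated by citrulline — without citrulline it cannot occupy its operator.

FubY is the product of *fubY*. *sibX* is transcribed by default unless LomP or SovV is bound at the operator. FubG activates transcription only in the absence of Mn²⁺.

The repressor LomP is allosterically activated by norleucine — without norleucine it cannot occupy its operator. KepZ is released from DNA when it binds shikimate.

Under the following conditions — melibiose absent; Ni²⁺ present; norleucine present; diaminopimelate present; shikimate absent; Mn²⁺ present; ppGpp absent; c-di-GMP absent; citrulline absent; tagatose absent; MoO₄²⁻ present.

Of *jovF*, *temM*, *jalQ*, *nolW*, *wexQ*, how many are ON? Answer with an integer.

3

Norleucine is present, so LomP is active.
ppGpp is absent, so SovV is inactive.
With repressor LomP bound, *sibX* is not transcribed.
So SibX is not produced.
MoO₄²⁻ is present, so VorF is active.
Mn²⁺ is present, so FubG is inactive.
With repressor VorF bound, *lomY* is not transcribed.
So LomY is not produced.
No activator is available at the *jovF* promoter, so *jovF* is not transcribed.
→ *jovF* is OFF.
c-di-GMP is absent, so KepQ is inactive.
Tagatose is absent, so FubF is inactive.
Required activator KepQ is absent, so *temM* is not transcribed.
→ *temM* is OFF.
Melibiose is absent, so OxaJ is inactive.
Shikimate is absent, so KepZ is active.
With repressor KepZ bound, *fubY* is not transcribed.
So FubY is not produced.
With no repressor bound, *jalQ* is transcribed.
→ *jalQ* is ON.
Citrulline is absent, so HolK is inactive.
With no repressor bound, *nolW* is transcribed.
→ *nolW* is ON.
Ni²⁺ is present, so VorG is inactive.
Diaminopimelate is present, so KepB is inactive.
With no repressor bound, *wexQ* is transcribed.
→ *wexQ* is ON.
3 of the 5 genes are transcribed.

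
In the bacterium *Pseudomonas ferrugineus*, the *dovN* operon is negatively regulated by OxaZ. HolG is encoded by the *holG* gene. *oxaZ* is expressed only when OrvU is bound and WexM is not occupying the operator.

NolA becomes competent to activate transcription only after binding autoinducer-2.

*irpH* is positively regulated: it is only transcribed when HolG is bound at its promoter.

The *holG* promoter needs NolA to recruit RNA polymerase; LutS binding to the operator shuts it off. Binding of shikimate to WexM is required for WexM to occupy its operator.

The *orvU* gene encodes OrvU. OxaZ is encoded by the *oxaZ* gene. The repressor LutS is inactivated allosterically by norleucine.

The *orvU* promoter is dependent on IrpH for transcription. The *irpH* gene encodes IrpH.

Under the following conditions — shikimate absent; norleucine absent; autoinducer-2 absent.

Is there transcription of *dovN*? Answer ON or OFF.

ON

Norleucine is absent, so LutS is active.
Autoinducer-2 is absent, so NolA is inactive.
With repressor LutS bound, *holG* is not transcribed.
So HolG is not produced.
Required activator HolG is absent, so *irpH* is not transcribed.
So IrpH is not produced.
Required activator IrpH is absent, so *orvU* is not transcribed.
So OrvU is not produced.
Shikimate is absent, so WexM is inactive.
Required activator OrvU is absent, so *oxaZ* is not transcribed.
So OxaZ is not produced.
With no repressor bound, *dovN* is transcribed.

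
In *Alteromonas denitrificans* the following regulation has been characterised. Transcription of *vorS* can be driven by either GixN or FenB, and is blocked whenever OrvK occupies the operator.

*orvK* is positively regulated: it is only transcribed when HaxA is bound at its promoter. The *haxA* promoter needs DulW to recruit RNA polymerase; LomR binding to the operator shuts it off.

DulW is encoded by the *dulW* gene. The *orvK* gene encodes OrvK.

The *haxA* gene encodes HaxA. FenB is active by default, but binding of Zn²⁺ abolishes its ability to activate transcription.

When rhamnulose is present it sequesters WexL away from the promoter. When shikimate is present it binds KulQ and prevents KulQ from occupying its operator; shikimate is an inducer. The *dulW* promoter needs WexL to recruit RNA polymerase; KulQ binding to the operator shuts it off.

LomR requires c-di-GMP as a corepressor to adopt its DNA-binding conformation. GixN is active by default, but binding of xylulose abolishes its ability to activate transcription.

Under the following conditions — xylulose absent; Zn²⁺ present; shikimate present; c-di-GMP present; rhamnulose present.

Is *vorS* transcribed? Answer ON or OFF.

Xylulose is absent, so GixN is active.
c-di-GMP is present, so LomR is active.
Rhamnulose is present, so WexL is inactive.
Shikimate is present, so KulQ is inactive.
Required activator WexL is absent, so *dulW* is not transcribed.
So DulW is not produced.
With repressor LomR bound, *haxA* is not transcribed.
So HaxA is not produced.
Required activator HaxA is absent, so *orvK* is not transcribed.
So OrvK is not produced.
Zn²⁺ is present, so FenB is inactive.
Activator GixN is present, so *vorS* is transcribed.

ON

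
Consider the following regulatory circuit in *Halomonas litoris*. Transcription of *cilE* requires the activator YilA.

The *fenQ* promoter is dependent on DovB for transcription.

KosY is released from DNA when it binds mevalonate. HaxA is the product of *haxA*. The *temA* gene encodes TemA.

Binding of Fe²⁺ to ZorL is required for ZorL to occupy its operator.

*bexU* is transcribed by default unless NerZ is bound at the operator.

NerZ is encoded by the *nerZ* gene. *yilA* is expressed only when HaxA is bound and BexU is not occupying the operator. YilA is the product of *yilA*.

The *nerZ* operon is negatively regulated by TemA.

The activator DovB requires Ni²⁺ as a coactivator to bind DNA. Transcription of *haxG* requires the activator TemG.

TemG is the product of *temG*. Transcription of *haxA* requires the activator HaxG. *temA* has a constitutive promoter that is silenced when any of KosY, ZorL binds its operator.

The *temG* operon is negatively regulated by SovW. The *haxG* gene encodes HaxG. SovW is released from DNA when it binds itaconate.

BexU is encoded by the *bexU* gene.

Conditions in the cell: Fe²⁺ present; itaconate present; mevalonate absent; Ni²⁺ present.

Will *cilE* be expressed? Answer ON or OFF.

ON

Itaconate is present, so SovW is inactive.
With no repressor bound, *temG* is transcribed.
So TemG is produced and active.
No repressor is bound and TemG is active, so *haxG* is transcribed.
So HaxG is produced and active.
No repressor is bound and HaxG is active, so *haxA* is transcribed.
So HaxA is produced and active.
Mevalonate is absent, so KosY is active.
Fe²⁺ is present, so ZorL is active.
With repressor KosY bound, *temA* is not transcribed.
So TemA is not produced.
With no repressor bound, *nerZ* is transcribed.
So NerZ is produced and active.
With repressor NerZ bound, *bexU* is not transcribed.
So BexU is not produced.
No repressor is bound and HaxA is active, so *yilA* is transcribed.
So YilA is produced and active.
No repressor is bound and YilA is active, so *cilE* is transcribed.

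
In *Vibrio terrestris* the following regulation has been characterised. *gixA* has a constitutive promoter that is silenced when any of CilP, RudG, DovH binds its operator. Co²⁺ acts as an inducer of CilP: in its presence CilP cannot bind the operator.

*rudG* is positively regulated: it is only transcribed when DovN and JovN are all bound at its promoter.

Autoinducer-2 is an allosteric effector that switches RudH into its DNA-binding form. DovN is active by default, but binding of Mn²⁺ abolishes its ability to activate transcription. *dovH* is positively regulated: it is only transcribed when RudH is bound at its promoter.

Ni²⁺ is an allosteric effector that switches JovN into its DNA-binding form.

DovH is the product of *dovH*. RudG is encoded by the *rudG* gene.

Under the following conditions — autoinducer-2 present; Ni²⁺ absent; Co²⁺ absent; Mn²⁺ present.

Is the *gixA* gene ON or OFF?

OFF

Co²⁺ is absent, so CilP is active.
Mn²⁺ is present, so DovN is inactive.
Ni²⁺ is absent, so JovN is inactive.
Required activator DovN is absent, so *rudG* is not transcribed.
So RudG is not produced.
Autoinducer-2 is present, so RudH is active.
No repressor is bound and RudH is active, so *dovH* is transcribed.
So DovH is produced and active.
With repressor CilP bound, *gixA* is not transcribed.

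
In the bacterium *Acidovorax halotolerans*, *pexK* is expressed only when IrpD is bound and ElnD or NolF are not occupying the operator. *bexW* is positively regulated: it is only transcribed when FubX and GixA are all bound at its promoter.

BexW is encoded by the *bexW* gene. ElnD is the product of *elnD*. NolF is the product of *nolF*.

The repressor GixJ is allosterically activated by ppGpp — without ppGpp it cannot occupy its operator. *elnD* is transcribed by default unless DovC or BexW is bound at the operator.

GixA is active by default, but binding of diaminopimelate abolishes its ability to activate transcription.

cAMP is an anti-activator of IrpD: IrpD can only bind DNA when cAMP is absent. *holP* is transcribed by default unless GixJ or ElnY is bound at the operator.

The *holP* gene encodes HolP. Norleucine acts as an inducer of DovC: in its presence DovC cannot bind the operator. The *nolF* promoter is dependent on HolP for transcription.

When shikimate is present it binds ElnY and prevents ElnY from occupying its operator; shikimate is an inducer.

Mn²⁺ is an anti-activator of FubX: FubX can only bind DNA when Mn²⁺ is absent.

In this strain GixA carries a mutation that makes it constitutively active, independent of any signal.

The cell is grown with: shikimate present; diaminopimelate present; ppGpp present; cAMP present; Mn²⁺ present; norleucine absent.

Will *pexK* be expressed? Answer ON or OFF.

OFF

Norleucine is absent, so DovC is active.
Mn²⁺ is present, so FubX is inactive.
GixA is constitutively active in this strain.
Required activator FubX is absent, so *bexW* is not transcribed.
So BexW is not produced.
With repressor DovC bound, *elnD* is not transcribed.
So ElnD is not produced.
ppGpp is present, so GixJ is active.
Shikimate is present, so ElnY is inactive.
With repressor GixJ bound, *holP* is not transcribed.
So HolP is not produced.
Required activator HolP is absent, so *nolF* is not transcribed.
So NolF is not produced.
cAMP is present, so IrpD is inactive.
Required activator IrpD is absent, so *pexK* is not transcribed.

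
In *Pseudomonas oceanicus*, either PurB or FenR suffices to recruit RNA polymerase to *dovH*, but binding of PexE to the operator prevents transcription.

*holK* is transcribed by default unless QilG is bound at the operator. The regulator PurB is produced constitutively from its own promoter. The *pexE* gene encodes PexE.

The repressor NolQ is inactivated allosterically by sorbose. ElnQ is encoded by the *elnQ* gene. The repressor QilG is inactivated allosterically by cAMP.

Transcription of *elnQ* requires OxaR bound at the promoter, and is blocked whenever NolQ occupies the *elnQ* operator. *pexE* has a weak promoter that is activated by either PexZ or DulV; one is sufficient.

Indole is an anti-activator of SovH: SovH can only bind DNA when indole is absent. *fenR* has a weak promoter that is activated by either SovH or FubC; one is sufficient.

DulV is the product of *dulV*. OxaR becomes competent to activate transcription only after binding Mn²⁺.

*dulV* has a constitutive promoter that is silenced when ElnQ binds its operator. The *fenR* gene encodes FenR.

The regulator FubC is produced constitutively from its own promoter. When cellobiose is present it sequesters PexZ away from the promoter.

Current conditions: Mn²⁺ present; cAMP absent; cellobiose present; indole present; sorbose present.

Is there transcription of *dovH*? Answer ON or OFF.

ON

PurB is produced constitutively and is active.
Indole is present, so SovH is inactive.
FubC is produced constitutively and is active.
Activator FubC is present, so *fenR* is transcribed.
So FenR is produced and active.
Cellobiose is present, so PexZ is inactive.
Sorbose is present, so NolQ is inactive.
Mn²⁺ is present, so OxaR is active.
No repressor is bound and OxaR is active, so *elnQ* is transcribed.
So ElnQ is produced and active.
With repressor ElnQ bound, *dulV* is not transcribed.
So DulV is not produced.
No activator is available at the *pexE* promoter, so *pexE* is not transcribed.
So PexE is not produced.
Activator PurB is present, so *dovH* is transcribed.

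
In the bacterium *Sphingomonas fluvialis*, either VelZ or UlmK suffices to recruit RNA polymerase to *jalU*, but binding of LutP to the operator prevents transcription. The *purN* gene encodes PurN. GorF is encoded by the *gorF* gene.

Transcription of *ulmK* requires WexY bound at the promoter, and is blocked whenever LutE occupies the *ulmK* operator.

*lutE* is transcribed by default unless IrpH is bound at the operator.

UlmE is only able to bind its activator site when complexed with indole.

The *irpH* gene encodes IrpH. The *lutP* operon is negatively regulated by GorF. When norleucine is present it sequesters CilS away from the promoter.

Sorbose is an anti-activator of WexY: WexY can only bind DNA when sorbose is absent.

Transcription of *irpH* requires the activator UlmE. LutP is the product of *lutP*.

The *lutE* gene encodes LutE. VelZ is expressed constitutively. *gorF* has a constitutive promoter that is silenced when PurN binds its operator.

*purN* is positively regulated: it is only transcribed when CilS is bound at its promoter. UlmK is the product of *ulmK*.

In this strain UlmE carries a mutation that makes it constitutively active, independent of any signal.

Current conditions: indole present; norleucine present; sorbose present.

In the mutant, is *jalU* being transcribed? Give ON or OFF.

Norleucine is present, so CilS is inactive.
Required activator CilS is absent, so *purN* is not transcribed.
So PurN is not produced.
With no repressor bound, *gorF* is transcribed.
So GorF is produced and active.
With repressor GorF bound, *lutP* is not transcribed.
So LutP is not produced.
VelZ is produced constitutively and is active.
Sorbose is present, so WexY is inactive.
UlmE is constitutively active in this strain.
No repressor is bound and UlmE is active, so *irpH* is transcribed.
So IrpH is produced and active.
With repressor IrpH bound, *lutE* is not transcribed.
So LutE is not produced.
Required activator WexY is absent, so *ulmK* is not transcribed.
So UlmK is not produced.
Activator VelZ is present, so *jalU* is transcribed.

ON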